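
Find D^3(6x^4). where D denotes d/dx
144 x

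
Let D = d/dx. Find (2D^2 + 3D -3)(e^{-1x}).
- 4 e^{- x}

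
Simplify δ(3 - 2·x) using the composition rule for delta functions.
\frac{\delta(x - 3/2)}{2}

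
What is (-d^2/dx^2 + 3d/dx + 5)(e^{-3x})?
- 13 e^{- 3 x}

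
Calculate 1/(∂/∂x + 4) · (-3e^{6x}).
- \frac{3 e^{6 x}}{10}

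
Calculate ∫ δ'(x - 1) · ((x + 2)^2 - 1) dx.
-6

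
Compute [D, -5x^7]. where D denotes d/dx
- 35 x^{6}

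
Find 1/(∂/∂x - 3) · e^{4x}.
e^{4 x}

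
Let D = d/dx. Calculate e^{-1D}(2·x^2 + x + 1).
2 x^{2} - 3 x + 2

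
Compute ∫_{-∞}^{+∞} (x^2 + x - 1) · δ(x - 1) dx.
1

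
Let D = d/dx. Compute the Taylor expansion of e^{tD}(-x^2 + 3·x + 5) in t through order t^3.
- t^{2} - t \left(2 x - 3\right) - x^{2} + 3 x + 5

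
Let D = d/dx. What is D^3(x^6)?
120 x^{3}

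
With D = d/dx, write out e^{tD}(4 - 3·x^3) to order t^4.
- 3 t^{3} - 9 t^{2} x - 9 t x^{2} - 3 x^{3} + 4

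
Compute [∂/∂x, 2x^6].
12 x^{5}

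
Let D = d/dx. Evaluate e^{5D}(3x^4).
3 x^{4} + 60 x^{3} + 450 x^{2} + 1500 x + 1875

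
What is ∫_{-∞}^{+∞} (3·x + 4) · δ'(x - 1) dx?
-3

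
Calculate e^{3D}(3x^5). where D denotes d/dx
3 x^{5} + 45 x^{4} + 270 x^{3} + 810 x^{2} + 1215 x + 729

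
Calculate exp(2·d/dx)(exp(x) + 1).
e^{x + 2} + 1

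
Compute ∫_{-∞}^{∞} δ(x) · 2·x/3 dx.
0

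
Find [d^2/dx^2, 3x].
6\frac{d}{dx}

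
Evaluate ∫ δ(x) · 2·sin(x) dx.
0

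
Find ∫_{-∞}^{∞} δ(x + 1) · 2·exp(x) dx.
\frac{2}{e}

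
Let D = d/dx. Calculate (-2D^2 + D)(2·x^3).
6 x \left(x - 4\right)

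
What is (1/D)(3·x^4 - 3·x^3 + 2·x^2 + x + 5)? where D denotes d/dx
\frac{3 x^{5}}{5} - \frac{3 x^{4}}{4} + \frac{2 x^{3}}{3} + \frac{x^{2}}{2} + 5 x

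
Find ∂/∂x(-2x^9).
- 18 x^{8}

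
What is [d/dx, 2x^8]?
16 x^{7}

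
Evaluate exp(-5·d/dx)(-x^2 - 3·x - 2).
- x^{2} + 7 x - 12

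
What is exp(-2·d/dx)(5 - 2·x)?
9 - 2 x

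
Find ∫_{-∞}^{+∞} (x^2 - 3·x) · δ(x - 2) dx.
-2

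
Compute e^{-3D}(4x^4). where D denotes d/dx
4 x^{4} - 48 x^{3} + 216 x^{2} - 432 x + 324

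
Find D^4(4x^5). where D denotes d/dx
480 x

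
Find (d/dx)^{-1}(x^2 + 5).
\frac{x^{3}}{3} + 5 x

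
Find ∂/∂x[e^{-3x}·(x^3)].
3 x^{2} \left(1 - x\right) e^{- 3 x}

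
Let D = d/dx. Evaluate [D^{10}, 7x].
70D^{9}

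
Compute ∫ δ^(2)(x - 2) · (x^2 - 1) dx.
2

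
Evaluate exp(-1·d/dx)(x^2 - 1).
x \left(x - 2\right)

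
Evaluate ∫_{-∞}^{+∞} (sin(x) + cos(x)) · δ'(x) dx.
-1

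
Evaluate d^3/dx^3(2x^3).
12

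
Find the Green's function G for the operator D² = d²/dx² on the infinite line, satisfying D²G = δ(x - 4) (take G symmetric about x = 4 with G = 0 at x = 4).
\frac{|x - 4|}{2}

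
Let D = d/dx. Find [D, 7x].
7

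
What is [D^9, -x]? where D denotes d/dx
-9D^{8}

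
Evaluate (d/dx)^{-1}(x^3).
\frac{x^{4}}{4}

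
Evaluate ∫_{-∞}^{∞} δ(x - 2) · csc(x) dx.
\csc{\left(2 \right)}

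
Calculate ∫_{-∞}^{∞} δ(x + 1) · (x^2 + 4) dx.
5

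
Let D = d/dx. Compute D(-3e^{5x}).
- 15 e^{5 x}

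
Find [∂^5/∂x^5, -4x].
-20\frac{d^{4}}{dx^{4}}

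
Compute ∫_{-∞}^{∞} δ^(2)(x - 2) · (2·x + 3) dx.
0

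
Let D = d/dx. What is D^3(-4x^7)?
- 840 x^{4}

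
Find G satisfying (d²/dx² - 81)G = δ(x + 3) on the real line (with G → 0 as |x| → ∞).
-\frac{e^{-9|x + 3|}}{18}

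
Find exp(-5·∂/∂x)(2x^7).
2 x^{7} - 70 x^{6} + 1050 x^{5} - 8750 x^{4} + 43750 x^{3} - 131250 x^{2} + 218750 x - 156250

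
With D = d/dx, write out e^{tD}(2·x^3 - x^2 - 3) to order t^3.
2 t^{3} + t^{2} \left(6 x - 1\right) + 2 t x \left(3 x - 1\right) + 2 x^{3} - x^{2} - 3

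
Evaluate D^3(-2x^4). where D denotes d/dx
- 48 x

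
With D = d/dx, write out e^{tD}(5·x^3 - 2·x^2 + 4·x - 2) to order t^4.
5 t^{3} + t^{2} \left(15 x - 2\right) + t \left(15 x^{2} - 4 x + 4\right) + 5 x^{3} - 2 x^{2} + 4 x - 2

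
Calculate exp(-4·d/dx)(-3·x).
12 - 3 x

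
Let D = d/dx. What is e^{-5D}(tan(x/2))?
\tan{\left(\frac{x}{2} - \frac{5}{2} \right)}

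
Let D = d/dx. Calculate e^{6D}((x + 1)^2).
x^{2} + 14 x + 49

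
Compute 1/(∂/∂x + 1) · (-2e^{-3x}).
e^{- 3 x}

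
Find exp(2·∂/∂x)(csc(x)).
\csc{\left(x + 2 \right)}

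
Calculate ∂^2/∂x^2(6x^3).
36 x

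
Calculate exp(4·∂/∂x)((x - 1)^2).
x^{2} + 6 x + 9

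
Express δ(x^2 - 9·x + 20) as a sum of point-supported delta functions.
\frac{\delta(x - 4) + \delta(x - 5)}{1}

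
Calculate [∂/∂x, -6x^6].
- 36 x^{5}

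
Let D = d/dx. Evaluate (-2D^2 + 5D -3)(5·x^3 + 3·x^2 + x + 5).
- 15 x^{3} + 66 x^{2} - 33 x - 22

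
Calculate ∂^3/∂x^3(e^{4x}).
64 e^{4 x}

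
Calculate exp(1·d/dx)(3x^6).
3 x^{6} + 18 x^{5} + 45 x^{4} + 60 x^{3} + 45 x^{2} + 18 x + 3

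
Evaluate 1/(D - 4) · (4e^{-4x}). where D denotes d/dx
- \frac{e^{- 4 x}}{2}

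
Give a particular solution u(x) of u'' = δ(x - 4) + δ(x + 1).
\frac{|x - 4|}{2} + \frac{|x + 1|}{2}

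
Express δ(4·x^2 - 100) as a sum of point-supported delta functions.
\frac{\delta(x - 5) + \delta(x + 5)}{40}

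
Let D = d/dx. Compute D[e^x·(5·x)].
5 \left(x + 1\right) e^{x}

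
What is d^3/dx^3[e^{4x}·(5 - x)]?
\left(272 - 64 x\right) e^{4 x}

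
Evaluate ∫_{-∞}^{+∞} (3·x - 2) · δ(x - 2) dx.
4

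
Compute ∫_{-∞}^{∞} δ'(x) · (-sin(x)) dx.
1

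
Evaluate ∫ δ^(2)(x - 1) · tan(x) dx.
2 \tan{\left(1 \right)} + 2 \tan^{3}{\left(1 \right)}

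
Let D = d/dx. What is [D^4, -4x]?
-16D^{3}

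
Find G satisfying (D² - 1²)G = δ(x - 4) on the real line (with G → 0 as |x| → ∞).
-\frac{e^{-|x - 4|}}{2}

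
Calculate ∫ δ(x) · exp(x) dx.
1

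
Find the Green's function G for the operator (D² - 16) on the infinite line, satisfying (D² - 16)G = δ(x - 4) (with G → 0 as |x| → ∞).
-\frac{e^{-4|x - 4|}}{8}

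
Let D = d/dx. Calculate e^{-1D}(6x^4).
6 x^{4} - 24 x^{3} + 36 x^{2} - 24 x + 6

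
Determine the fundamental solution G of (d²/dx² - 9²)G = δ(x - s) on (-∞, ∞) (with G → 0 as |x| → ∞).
-\frac{e^{-9|x-s|}}{18}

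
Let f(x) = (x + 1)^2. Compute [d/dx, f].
2 x + 2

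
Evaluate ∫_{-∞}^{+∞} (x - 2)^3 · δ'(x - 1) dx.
-3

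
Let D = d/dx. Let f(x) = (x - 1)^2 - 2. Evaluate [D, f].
2 x - 2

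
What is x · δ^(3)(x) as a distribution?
-3\delta^{(2)}(x)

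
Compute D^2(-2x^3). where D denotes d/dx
- 12 x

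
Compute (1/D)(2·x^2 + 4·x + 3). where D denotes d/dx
\frac{2 x^{3}}{3} + 2 x^{2} + 3 x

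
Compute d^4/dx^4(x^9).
3024 x^{5}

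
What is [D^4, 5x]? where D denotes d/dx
20D^{3}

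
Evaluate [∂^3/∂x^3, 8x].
24\frac{d^{2}}{dx^{2}}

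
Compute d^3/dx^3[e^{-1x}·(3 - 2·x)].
\left(2 x - 9\right) e^{- x}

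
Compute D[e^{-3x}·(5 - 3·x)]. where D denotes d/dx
9 \left(x - 2\right) e^{- 3 x}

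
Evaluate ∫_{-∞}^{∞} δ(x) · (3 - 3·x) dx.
3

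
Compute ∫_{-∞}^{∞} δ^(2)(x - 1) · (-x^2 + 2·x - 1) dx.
-2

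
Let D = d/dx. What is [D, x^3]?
3 x^{2}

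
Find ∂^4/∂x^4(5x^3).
0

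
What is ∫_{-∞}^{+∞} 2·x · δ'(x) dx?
-2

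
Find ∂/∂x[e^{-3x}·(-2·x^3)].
6 x^{2} \left(x - 1\right) e^{- 3 x}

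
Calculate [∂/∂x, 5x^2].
10 x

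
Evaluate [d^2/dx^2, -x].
-2\frac{d}{dx}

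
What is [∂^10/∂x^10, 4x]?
40\frac{d^{9}}{dx^{9}}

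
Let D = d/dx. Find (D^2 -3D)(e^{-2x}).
10 e^{- 2 x}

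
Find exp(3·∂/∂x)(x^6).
x^{6} + 18 x^{5} + 135 x^{4} + 540 x^{3} + 1215 x^{2} + 1458 x + 729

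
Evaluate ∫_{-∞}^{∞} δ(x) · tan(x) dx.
0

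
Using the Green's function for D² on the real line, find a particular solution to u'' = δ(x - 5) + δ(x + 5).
\frac{|x - 5|}{2} + \frac{|x + 5|}{2}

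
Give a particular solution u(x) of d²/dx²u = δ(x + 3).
\frac{|x + 3|}{2}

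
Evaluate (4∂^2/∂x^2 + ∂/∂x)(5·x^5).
25 x^{3} \left(x + 16\right)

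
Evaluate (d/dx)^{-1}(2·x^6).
\frac{2 x^{7}}{7}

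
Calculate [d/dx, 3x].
3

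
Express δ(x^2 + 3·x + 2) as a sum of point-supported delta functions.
\frac{\delta(x + 2) + \delta(x + 1)}{1}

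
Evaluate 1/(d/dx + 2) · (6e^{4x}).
e^{4 x}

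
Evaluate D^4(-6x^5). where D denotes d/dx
- 720 x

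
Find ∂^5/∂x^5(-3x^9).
- 45360 x^{4}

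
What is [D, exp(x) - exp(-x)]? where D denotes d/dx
2 \cosh{\left(x \right)}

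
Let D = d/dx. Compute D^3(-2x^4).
- 48 x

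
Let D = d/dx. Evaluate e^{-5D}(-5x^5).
- 5 x^{5} + 125 x^{4} - 1250 x^{3} + 6250 x^{2} - 15625 x + 15625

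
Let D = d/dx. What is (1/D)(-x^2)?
- \frac{x^{3}}{3}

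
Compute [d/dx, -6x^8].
- 48 x^{7}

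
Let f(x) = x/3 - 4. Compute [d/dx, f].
\frac{1}{3}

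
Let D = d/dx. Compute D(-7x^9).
- 63 x^{8}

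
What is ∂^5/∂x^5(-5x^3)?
0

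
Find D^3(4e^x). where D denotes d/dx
4 e^{x}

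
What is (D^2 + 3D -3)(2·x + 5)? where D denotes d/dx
- 6 x - 9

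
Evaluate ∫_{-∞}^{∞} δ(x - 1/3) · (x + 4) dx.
\frac{13}{3}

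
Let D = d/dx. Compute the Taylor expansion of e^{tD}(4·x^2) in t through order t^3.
4 t^{2} + 8 t x + 4 x^{2}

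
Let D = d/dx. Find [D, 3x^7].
21 x^{6}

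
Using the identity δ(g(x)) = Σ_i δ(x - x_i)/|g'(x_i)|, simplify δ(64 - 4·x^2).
\frac{\delta(x - 4) + \delta(x + 4)}{32}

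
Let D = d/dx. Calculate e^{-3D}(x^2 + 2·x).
x^{2} - 4 x + 3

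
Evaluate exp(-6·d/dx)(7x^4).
7 x^{4} - 168 x^{3} + 1512 x^{2} - 6048 x + 9072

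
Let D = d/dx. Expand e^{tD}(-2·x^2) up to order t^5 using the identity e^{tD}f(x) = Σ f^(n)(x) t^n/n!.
- 2 t^{2} - 4 t x - 2 x^{2}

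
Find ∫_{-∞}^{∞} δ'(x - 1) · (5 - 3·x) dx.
3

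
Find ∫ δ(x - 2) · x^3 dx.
8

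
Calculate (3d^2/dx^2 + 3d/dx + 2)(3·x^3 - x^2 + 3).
x \left(6 x^{2} + 25 x + 48\right)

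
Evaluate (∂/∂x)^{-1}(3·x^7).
\frac{3 x^{8}}{8}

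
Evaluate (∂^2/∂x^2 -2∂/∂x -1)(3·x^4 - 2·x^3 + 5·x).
- 3 x^{4} - 22 x^{3} + 48 x^{2} - 17 x - 10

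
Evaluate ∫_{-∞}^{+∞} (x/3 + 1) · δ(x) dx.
1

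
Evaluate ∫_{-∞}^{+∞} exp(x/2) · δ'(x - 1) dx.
- \frac{e^{\frac{1}{2}}}{2}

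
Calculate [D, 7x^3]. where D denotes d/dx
21 x^{2}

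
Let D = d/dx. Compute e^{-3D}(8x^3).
8 x^{3} - 72 x^{2} + 216 x - 216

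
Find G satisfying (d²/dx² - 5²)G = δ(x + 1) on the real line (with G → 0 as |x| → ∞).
-\frac{e^{-5|x + 1|}}{10}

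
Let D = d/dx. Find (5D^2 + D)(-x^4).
4 x^{2} \left(- x - 15\right)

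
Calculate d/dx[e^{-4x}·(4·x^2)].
8 x \left(1 - 2 x\right) e^{- 4 x}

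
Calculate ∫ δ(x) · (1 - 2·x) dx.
1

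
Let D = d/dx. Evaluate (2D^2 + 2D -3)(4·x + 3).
- 12 x - 1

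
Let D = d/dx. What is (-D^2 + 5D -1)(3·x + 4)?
11 - 3 x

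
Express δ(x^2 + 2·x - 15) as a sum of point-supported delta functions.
\frac{\delta(x - 3) + \delta(x + 5)}{8}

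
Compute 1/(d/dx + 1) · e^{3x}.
\frac{e^{3 x}}{4}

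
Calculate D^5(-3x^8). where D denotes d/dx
- 20160 x^{3}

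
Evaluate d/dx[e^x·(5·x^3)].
5 x^{2} \left(x + 3\right) e^{x}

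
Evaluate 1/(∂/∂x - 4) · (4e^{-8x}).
- \frac{e^{- 8 x}}{3}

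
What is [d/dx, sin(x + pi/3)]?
\cos{\left(x + \frac{\pi}{3} \right)}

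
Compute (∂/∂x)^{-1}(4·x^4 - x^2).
\frac{4 x^{5}}{5} - \frac{x^{3}}{3}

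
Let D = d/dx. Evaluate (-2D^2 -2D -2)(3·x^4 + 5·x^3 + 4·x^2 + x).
- 6 x^{4} - 34 x^{3} - 110 x^{2} - 78 x - 18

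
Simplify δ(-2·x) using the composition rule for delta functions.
\frac{\delta(x)}{2}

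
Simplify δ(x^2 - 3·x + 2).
\frac{\delta(x - 1) + \delta(x - 2)}{1}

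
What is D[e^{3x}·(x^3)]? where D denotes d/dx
3 x^{2} \left(x + 1\right) e^{3 x}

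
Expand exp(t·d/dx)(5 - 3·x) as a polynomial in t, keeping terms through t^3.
- 3 t - 3 x + 5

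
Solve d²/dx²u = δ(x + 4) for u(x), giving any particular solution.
\frac{|x + 4|}{2}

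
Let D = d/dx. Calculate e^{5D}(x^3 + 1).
x^{3} + 15 x^{2} + 75 x + 126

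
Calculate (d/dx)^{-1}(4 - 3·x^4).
- \frac{3 x^{5}}{5} + 4 x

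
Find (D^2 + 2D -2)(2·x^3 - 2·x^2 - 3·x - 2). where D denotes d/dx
- 4 x^{3} + 16 x^{2} + 10 x - 6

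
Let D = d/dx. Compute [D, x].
1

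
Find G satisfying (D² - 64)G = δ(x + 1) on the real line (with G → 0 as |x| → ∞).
-\frac{e^{-8|x + 1|}}{16}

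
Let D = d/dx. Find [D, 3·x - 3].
3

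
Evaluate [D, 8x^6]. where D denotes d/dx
48 x^{5}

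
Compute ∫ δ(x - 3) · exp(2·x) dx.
e^{6}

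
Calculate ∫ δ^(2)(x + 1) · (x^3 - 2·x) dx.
-6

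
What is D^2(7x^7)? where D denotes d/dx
294 x^{5}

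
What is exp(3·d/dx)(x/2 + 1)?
\frac{x}{2} + \frac{5}{2}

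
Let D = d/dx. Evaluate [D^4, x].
4D^{3}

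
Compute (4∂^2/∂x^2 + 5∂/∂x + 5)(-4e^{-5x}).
- 320 e^{- 5 x}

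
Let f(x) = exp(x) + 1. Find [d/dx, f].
e^{x}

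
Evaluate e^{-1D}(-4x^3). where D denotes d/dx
- 4 x^{3} + 12 x^{2} - 12 x + 4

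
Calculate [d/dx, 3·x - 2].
3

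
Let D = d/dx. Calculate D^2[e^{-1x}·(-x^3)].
x \left(- x^{2} + 6 x - 6\right) e^{- x}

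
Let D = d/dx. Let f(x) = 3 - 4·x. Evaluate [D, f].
-4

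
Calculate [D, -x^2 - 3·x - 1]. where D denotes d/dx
- 2 x - 3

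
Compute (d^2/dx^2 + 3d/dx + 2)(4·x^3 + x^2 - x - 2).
8 x^{3} + 38 x^{2} + 28 x - 5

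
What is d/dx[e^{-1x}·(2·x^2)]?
2 x \left(2 - x\right) e^{- x}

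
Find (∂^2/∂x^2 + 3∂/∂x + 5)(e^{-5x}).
15 e^{- 5 x}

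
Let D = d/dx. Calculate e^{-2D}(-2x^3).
- 2 x^{3} + 12 x^{2} - 24 x + 16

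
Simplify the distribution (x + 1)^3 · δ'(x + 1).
0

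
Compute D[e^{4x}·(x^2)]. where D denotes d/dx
2 x \left(2 x + 1\right) e^{4 x}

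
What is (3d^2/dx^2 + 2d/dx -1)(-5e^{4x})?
- 275 e^{4 x}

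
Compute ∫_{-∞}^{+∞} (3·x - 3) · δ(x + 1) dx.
-6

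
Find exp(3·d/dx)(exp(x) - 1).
e^{x + 3} - 1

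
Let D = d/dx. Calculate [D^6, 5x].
30D^{5}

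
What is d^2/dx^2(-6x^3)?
- 36 x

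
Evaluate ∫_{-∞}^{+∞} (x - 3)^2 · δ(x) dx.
9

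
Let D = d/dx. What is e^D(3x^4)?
3 x^{4} + 12 x^{3} + 18 x^{2} + 12 x + 3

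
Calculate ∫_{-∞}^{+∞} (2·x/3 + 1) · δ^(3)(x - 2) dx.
0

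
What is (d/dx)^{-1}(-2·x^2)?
- \frac{2 x^{3}}{3}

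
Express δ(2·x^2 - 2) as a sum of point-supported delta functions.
\frac{\delta(x - 1) + \delta(x + 1)}{4}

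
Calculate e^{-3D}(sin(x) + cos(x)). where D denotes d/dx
\sqrt{2} \cos{\left(- x + \frac{\pi}{4} + 3 \right)}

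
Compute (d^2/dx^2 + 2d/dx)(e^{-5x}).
15 e^{- 5 x}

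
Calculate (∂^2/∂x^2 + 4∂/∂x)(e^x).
5 e^{x}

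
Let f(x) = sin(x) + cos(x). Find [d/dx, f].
- \sin{\left(x \right)} + \cos{\left(x \right)}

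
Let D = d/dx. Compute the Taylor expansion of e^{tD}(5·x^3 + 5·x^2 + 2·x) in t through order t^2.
t^{2} \left(15 x + 5\right) + t \left(15 x^{2} + 10 x + 2\right) + 5 x^{3} + 5 x^{2} + 2 x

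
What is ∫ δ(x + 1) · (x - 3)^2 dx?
16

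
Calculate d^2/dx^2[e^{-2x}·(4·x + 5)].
4 \left(4 x + 1\right) e^{- 2 x}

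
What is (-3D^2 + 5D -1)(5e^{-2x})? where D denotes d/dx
- 115 e^{- 2 x}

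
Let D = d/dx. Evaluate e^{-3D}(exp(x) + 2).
e^{x - 3} + 2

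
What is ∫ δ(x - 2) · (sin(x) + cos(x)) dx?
\cos{\left(2 \right)} + \sin{\left(2 \right)}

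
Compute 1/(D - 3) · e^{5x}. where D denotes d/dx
\frac{e^{5 x}}{2}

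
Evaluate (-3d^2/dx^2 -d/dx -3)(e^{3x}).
- 33 e^{3 x}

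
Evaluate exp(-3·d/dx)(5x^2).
5 x^{2} - 30 x + 45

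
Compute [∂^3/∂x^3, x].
3\frac{d^{2}}{dx^{2}}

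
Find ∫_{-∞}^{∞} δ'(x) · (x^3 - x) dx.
1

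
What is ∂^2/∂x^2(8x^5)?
160 x^{3}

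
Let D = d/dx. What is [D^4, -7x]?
-28D^{3}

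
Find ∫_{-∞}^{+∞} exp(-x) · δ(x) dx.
1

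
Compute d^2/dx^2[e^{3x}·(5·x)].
\left(45 x + 30\right) e^{3 x}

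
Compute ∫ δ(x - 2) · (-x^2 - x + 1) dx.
-5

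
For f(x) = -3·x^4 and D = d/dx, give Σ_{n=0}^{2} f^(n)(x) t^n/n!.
3 x^{2} \left(- 6 t^{2} - 4 t x - x^{2}\right)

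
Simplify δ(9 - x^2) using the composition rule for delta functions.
\frac{\delta(x - 3) + \delta(x + 3)}{6}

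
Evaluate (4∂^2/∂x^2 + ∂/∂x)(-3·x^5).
15 x^{3} \left(- x - 16\right)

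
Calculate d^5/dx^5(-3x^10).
- 90720 x^{5}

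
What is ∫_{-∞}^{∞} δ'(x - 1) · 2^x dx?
- \log{\left(4 \right)}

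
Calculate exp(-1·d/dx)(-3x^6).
- 3 x^{6} + 18 x^{5} - 45 x^{4} + 60 x^{3} - 45 x^{2} + 18 x - 3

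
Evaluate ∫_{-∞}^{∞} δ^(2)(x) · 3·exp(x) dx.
3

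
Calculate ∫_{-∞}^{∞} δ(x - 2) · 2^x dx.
4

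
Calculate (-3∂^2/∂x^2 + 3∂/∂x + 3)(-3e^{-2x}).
45 e^{- 2 x}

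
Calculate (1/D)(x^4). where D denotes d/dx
\frac{x^{5}}{5}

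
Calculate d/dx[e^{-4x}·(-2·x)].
2 \left(4 x - 1\right) e^{- 4 x}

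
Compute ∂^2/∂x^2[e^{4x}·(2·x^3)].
4 x \left(8 x^{2} + 12 x + 3\right) e^{4 x}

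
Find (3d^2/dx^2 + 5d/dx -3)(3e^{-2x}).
- 3 e^{- 2 x}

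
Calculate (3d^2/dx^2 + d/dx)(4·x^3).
12 x \left(x + 6\right)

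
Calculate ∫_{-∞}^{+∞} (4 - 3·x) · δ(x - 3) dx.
-5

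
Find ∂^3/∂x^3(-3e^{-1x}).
3 e^{- x}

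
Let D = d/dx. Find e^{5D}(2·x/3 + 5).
\frac{2 x}{3} + \frac{25}{3}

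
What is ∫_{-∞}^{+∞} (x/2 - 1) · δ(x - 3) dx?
\frac{1}{2}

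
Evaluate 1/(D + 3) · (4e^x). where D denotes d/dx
e^{x}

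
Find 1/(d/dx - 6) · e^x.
- \frac{e^{x}}{5}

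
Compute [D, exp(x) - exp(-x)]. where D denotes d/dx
2 \cosh{\left(x \right)}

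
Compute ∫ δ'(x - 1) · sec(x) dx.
- \tan{\left(1 \right)} \sec{\left(1 \right)}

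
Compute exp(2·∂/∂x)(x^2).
x^{2} + 4 x + 4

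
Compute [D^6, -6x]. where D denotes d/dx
-36D^{5}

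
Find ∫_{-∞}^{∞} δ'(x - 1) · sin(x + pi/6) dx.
- \cos{\left(\frac{\pi}{6} + 1 \right)}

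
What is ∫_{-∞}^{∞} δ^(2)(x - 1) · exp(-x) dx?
e^{-1}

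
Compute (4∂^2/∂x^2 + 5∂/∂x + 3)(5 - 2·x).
5 - 6 x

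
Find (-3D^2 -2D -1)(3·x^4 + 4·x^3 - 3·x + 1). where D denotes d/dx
- 3 x^{4} - 28 x^{3} - 132 x^{2} - 69 x + 5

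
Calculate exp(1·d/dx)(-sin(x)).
- \sin{\left(x + 1 \right)}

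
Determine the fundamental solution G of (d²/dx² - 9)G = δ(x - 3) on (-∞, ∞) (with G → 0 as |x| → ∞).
-\frac{e^{-3|x - 3|}}{6}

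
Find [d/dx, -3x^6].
- 18 x^{5}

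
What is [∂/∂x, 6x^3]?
18 x^{2}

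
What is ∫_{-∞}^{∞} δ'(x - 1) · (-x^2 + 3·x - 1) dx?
-1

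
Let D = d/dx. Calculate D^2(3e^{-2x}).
12 e^{- 2 x}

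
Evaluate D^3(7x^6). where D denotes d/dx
840 x^{3}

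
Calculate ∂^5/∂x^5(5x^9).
75600 x^{4}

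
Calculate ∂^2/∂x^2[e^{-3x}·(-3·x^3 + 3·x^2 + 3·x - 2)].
3 \left(- 9 x^{3} + 27 x^{2} - 9 x - 10\right) e^{- 3 x}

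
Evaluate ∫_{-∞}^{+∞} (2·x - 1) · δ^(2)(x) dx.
0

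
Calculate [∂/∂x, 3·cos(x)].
- 3 \sin{\left(x \right)}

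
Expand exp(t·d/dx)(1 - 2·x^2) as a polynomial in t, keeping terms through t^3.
- 2 t^{2} - 4 t x - 2 x^{2} + 1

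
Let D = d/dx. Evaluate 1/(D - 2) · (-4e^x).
4 e^{x}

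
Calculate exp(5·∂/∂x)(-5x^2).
- 5 x^{2} - 50 x - 125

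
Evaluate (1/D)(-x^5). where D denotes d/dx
- \frac{x^{6}}{6}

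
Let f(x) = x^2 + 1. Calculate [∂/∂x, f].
2 x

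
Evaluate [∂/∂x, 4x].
4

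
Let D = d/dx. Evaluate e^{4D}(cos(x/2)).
\cos{\left(\frac{x}{2} + 2 \right)}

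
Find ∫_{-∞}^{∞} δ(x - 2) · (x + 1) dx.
3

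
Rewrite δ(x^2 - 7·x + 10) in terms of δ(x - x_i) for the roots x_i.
\frac{\delta(x - 2) + \delta(x - 5)}{3}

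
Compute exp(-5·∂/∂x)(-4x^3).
- 4 x^{3} + 60 x^{2} - 300 x + 500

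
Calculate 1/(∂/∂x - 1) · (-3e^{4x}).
- e^{4 x}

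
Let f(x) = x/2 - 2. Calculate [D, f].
\frac{1}{2}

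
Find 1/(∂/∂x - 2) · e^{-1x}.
- \frac{e^{- x}}{3}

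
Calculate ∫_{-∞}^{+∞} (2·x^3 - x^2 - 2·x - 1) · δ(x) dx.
-1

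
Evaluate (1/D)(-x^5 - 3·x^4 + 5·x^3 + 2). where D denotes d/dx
- \frac{x^{6}}{6} - \frac{3 x^{5}}{5} + \frac{5 x^{4}}{4} + 2 x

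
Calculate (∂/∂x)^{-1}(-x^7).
- \frac{x^{8}}{8}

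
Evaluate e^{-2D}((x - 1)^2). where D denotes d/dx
x^{2} - 6 x + 9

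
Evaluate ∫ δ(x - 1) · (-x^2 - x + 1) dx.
-1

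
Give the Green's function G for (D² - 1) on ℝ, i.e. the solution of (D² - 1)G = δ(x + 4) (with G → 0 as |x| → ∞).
-\frac{e^{-|x + 4|}}{2}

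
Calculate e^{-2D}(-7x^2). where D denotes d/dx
- 7 x^{2} + 28 x - 28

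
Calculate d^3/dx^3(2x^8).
672 x^{5}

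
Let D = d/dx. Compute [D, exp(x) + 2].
e^{x}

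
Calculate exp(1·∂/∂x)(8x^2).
8 x^{2} + 16 x + 8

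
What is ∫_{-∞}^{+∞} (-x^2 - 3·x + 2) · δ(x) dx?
2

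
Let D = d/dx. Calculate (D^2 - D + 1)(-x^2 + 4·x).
- x^{2} + 6 x - 6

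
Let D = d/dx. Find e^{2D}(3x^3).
3 x^{3} + 18 x^{2} + 36 x + 24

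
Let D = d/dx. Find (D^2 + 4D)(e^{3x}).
21 e^{3 x}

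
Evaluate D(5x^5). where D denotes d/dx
25 x^{4}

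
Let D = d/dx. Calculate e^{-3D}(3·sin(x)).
3 \sin{\left(x - 3 \right)}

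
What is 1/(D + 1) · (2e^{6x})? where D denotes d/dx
\frac{2 e^{6 x}}{7}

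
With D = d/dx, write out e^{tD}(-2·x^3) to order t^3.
- 2 t^{3} - 6 t^{2} x - 6 t x^{2} - 2 x^{3}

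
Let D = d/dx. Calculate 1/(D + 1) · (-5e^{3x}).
- \frac{5 e^{3 x}}{4}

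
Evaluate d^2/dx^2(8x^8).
448 x^{6}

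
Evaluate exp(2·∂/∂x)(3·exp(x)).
3 e^{x + 2}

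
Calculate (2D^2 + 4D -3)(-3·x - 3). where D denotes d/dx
9 x - 3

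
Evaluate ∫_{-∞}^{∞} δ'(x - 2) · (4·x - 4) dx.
-4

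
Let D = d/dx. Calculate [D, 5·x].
5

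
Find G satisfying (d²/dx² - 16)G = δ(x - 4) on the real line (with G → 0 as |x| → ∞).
-\frac{e^{-4|x - 4|}}{8}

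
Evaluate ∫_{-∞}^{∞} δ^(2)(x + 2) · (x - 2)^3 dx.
-24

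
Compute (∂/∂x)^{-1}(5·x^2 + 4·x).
\frac{5 x^{3}}{3} + 2 x^{2}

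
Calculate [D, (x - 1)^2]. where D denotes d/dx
2 x - 2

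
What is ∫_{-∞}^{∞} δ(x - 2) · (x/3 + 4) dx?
\frac{14}{3}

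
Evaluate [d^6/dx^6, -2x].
-12\frac{d^{5}}{dx^{5}}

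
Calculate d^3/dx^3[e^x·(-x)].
\left(- x - 3\right) e^{x}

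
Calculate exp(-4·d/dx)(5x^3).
5 x^{3} - 60 x^{2} + 240 x - 320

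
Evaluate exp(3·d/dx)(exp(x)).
e^{x + 3}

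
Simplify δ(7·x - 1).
\frac{\delta(x - 1/7)}{7}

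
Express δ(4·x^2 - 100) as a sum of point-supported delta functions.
\frac{\delta(x - 5) + \delta(x + 5)}{40}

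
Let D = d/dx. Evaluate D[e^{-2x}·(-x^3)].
x^{2} \left(2 x - 3\right) e^{- 2 x}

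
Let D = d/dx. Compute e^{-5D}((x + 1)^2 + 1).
x^{2} - 8 x + 17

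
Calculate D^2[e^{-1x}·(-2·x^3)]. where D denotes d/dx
2 x \left(- x^{2} + 6 x - 6\right) e^{- x}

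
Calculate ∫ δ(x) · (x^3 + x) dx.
0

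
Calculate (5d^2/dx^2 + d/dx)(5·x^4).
20 x^{2} \left(x + 15\right)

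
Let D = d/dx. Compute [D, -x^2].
- 2 x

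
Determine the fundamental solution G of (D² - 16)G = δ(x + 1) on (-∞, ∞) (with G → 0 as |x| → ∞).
-\frac{e^{-4|x + 1|}}{8}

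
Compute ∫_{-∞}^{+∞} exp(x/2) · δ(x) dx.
1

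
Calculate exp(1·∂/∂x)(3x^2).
3 x^{2} + 6 x + 3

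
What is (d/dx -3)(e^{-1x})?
- 4 e^{- x}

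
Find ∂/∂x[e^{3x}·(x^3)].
3 x^{2} \left(x + 1\right) e^{3 x}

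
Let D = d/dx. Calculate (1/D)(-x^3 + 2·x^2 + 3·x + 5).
- \frac{x^{4}}{4} + \frac{2 x^{3}}{3} + \frac{3 x^{2}}{2} + 5 x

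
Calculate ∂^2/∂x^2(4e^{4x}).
64 e^{4 x}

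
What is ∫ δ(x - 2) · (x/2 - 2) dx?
-1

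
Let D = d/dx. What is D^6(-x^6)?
-720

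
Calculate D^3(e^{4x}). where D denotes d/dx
64 e^{4 x}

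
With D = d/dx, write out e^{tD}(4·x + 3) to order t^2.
4 t + 4 x + 3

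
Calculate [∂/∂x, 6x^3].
18 x^{2}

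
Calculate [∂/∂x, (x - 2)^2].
2 x - 4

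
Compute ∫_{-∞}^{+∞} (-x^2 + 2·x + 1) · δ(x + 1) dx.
-2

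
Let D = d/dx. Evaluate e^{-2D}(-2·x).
4 - 2 x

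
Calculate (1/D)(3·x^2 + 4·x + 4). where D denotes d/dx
x^{3} + 2 x^{2} + 4 x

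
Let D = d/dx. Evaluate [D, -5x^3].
- 15 x^{2}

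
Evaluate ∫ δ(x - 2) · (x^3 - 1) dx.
7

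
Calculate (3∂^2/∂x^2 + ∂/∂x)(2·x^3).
6 x \left(x + 6\right)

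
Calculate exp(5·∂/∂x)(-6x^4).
- 6 x^{4} - 120 x^{3} - 900 x^{2} - 3000 x - 3750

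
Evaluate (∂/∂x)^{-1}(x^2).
\frac{x^{3}}{3}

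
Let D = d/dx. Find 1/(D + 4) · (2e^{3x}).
\frac{2 e^{3 x}}{7}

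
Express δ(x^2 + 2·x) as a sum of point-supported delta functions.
\frac{\delta(x + 2) + \delta(x)}{2}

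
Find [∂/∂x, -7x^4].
- 28 x^{3}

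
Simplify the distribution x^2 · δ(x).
0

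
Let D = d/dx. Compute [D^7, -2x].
-14D^{6}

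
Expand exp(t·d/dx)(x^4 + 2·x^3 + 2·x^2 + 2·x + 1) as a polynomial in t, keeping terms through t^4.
t^{4} + t^{3} \left(4 x + 2\right) + t^{2} \left(6 x^{2} + 6 x + 2\right) + 2 t \left(2 x^{3} + 3 x^{2} + 2 x + 1\right) + x^{4} + 2 x^{3} + 2 x^{2} + 2 x + 1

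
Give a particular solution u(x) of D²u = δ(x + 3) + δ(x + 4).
\frac{|x + 3|}{2} + \frac{|x + 4|}{2}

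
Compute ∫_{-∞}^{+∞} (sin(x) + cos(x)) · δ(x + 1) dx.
- \sin{\left(1 \right)} + \cos{\left(1 \right)}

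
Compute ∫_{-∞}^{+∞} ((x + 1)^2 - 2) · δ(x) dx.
-1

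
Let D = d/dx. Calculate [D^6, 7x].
42D^{5}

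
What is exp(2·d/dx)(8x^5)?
8 x^{5} + 80 x^{4} + 320 x^{3} + 640 x^{2} + 640 x + 256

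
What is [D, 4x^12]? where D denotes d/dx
48 x^{11}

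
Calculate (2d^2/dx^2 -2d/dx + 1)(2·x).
2 x - 4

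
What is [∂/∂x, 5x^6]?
30 x^{5}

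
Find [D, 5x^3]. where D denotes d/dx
15 x^{2}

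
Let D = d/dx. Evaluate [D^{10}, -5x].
-50D^{9}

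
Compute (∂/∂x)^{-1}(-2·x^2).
- \frac{2 x^{3}}{3}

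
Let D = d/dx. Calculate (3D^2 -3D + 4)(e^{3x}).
22 e^{3 x}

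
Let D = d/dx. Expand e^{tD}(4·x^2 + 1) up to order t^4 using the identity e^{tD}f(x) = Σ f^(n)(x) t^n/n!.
4 t^{2} + 8 t x + 4 x^{2} + 1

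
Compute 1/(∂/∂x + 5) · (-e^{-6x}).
e^{- 6 x}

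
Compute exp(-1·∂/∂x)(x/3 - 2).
\frac{x}{3} - \frac{7}{3}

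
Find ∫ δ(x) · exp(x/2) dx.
1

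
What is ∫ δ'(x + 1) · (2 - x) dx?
1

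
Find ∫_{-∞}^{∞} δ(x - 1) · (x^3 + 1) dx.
2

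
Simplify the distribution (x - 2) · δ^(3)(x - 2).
-3\delta^{(2)}(x - 2)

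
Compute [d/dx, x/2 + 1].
\frac{1}{2}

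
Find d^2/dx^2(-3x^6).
- 90 x^{4}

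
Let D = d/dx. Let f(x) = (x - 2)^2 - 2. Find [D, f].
2 x - 4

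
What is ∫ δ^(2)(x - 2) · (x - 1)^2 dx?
2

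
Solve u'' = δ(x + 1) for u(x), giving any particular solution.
\frac{|x + 1|}{2}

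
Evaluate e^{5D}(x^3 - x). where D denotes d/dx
x^{3} + 15 x^{2} + 74 x + 120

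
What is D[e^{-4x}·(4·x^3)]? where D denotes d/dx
x^{2} \left(12 - 16 x\right) e^{- 4 x}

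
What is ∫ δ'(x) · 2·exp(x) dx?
-2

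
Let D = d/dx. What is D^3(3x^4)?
72 x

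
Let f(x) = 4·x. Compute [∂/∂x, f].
4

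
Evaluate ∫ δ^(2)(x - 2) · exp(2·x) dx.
4 e^{4}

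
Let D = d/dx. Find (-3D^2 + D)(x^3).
3 x \left(x - 6\right)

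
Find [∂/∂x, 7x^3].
21 x^{2}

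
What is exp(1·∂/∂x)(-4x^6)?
- 4 x^{6} - 24 x^{5} - 60 x^{4} - 80 x^{3} - 60 x^{2} - 24 x - 4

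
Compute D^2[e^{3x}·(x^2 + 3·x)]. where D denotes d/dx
\left(9 x^{2} + 39 x + 20\right) e^{3 x}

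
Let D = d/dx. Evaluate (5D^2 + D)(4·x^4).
16 x^{2} \left(x + 15\right)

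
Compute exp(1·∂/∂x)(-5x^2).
- 5 x^{2} - 10 x - 5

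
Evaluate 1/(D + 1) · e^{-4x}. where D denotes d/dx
- \frac{e^{- 4 x}}{3}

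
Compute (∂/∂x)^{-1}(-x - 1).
- \frac{x^{2}}{2} - x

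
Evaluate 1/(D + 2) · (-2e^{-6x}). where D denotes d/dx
\frac{e^{- 6 x}}{2}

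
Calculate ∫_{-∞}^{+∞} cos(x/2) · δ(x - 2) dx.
\cos{\left(1 \right)}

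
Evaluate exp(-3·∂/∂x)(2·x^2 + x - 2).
2 x^{2} - 11 x + 13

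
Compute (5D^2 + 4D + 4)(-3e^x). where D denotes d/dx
- 39 e^{x}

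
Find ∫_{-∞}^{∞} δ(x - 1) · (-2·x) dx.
-2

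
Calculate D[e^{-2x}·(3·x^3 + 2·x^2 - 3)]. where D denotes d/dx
\left(- 6 x^{3} + 5 x^{2} + 4 x + 6\right) e^{- 2 x}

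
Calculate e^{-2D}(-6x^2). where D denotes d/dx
- 6 x^{2} + 24 x - 24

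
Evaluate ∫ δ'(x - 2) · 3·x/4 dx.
- \frac{3}{4}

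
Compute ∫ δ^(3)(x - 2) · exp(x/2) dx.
- \frac{e}{8}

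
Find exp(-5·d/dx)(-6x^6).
- 6 x^{6} + 180 x^{5} - 2250 x^{4} + 15000 x^{3} - 56250 x^{2} + 112500 x - 93750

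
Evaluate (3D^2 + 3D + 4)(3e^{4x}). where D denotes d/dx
192 e^{4 x}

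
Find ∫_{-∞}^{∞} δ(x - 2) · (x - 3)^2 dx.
1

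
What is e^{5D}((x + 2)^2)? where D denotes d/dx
x^{2} + 14 x + 49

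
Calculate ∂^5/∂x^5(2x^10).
60480 x^{5}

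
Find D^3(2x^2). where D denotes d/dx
0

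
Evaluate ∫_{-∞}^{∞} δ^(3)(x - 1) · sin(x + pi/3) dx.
\cos{\left(1 + \frac{\pi}{3} \right)}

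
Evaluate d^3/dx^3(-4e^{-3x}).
108 e^{- 3 x}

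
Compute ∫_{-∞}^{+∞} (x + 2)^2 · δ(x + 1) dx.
1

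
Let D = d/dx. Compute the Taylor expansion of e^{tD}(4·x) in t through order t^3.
4 t + 4 x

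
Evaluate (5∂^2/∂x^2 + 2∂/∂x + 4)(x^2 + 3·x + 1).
4 x^{2} + 16 x + 20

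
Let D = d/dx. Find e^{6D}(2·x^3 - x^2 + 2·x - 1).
2 x^{3} + 35 x^{2} + 206 x + 407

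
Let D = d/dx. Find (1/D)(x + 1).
\frac{x^{2}}{2} + x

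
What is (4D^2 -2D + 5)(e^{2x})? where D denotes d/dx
17 e^{2 x}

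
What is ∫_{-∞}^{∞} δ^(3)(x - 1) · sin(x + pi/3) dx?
\cos{\left(1 + \frac{\pi}{3} \right)}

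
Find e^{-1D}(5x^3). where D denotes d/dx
5 x^{3} - 15 x^{2} + 15 x - 5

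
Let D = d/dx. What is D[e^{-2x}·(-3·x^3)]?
x^{2} \left(6 x - 9\right) e^{- 2 x}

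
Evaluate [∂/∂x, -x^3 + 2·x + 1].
2 - 3 x^{2}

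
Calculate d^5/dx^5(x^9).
15120 x^{4}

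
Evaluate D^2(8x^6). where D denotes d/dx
240 x^{4}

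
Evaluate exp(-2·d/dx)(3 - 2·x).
7 - 2 x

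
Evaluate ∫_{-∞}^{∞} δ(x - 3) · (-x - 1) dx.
-4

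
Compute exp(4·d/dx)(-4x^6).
- 4 x^{6} - 96 x^{5} - 960 x^{4} - 5120 x^{3} - 15360 x^{2} - 24576 x - 16384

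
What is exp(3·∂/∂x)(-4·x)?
- 4 x - 12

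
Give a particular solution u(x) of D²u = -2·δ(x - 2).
-|x - 2|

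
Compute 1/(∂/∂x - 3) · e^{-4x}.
- \frac{e^{- 4 x}}{7}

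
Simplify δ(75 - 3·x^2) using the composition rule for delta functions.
\frac{\delta(x - 5) + \delta(x + 5)}{30}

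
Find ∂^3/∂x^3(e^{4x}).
64 e^{4 x}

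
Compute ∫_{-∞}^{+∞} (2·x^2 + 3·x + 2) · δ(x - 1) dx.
7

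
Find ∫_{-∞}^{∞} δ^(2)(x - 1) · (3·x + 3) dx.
0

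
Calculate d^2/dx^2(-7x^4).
- 84 x^{2}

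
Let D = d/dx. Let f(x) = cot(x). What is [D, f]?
- \frac{1}{\sin^{2}{\left(x \right)}}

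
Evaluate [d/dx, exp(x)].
e^{x}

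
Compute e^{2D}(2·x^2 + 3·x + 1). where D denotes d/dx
2 x^{2} + 11 x + 15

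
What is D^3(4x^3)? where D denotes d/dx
24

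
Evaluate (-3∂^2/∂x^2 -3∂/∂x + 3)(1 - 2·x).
9 - 6 x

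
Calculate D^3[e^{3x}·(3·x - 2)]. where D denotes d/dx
\left(81 x + 27\right) e^{3 x}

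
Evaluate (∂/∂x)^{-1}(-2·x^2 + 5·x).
- \frac{2 x^{3}}{3} + \frac{5 x^{2}}{2}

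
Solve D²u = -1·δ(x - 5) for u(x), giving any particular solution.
-\frac{|x - 5|}{2}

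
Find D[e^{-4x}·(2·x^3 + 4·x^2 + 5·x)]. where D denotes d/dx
\left(- 8 x^{3} - 10 x^{2} - 12 x + 5\right) e^{- 4 x}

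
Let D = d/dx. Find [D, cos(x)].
- \sin{\left(x \right)}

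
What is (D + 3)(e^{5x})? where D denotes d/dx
8 e^{5 x}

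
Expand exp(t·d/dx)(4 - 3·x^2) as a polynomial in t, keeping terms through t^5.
- 3 t^{2} - 6 t x - 3 x^{2} + 4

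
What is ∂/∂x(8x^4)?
32 x^{3}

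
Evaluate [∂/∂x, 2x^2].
4 x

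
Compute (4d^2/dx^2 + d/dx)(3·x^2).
6 x + 24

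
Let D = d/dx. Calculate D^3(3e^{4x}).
192 e^{4 x}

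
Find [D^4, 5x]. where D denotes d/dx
20D^{3}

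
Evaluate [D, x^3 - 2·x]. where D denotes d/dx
3 x^{2} - 2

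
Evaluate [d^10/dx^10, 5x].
50\frac{d^{9}}{dx^{9}}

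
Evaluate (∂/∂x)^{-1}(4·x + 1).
2 x^{2} + x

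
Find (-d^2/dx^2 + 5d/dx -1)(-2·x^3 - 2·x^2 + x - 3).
2 x^{3} - 28 x^{2} - 9 x + 12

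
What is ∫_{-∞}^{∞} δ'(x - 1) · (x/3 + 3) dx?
- \frac{1}{3}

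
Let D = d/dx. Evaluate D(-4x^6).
- 24 x^{5}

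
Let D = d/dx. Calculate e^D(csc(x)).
\csc{\left(x + 1 \right)}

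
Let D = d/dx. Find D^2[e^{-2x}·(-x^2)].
2 \left(- 2 x^{2} + 4 x - 1\right) e^{- 2 x}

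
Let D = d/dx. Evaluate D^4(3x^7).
2520 x^{3}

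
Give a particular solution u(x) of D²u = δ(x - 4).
\frac{|x - 4|}{2}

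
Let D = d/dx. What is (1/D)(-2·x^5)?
- \frac{x^{6}}{3}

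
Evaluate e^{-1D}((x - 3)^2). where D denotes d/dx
x^{2} - 8 x + 16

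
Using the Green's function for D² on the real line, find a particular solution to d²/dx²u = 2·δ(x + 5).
|x + 5|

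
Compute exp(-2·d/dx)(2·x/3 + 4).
\frac{2 x}{3} + \frac{8}{3}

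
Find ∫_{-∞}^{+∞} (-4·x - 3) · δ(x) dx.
-3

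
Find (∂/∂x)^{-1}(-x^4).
- \frac{x^{5}}{5}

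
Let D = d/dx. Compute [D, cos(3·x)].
- 3 \sin{\left(3 x \right)}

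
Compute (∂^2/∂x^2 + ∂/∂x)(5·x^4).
20 x^{2} \left(x + 3\right)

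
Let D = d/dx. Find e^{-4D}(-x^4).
- x^{4} + 16 x^{3} - 96 x^{2} + 256 x - 256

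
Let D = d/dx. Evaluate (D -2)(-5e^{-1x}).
15 e^{- x}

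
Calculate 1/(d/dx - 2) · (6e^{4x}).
3 e^{4 x}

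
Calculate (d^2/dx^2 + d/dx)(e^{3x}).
12 e^{3 x}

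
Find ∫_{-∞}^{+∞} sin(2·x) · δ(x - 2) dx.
\sin{\left(4 \right)}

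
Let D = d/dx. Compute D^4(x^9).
3024 x^{5}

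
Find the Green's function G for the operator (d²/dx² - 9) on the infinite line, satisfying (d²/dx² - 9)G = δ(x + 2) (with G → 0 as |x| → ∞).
-\frac{e^{-3|x + 2|}}{6}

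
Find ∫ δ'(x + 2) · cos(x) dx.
- \sin{\left(2 \right)}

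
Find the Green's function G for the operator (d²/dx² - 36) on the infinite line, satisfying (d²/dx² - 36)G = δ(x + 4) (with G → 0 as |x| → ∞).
-\frac{e^{-6|x + 4|}}{12}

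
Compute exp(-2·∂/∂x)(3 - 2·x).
7 - 2 x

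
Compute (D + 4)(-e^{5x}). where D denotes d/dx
- 9 e^{5 x}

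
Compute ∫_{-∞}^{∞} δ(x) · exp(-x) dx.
1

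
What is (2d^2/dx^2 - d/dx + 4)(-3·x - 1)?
- 12 x - 1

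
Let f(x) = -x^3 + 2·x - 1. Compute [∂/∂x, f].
2 - 3 x^{2}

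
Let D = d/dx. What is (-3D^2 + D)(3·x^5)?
15 x^{3} \left(x - 12\right)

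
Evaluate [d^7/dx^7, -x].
-7\frac{d^{6}}{dx^{6}}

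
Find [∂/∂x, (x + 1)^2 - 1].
2 x + 2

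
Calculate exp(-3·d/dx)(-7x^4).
- 7 x^{4} + 84 x^{3} - 378 x^{2} + 756 x - 567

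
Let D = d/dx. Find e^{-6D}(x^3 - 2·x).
x^{3} - 18 x^{2} + 106 x - 204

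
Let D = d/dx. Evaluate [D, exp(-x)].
- e^{- x}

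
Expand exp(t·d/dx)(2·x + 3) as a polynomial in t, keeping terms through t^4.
2 t + 2 x + 3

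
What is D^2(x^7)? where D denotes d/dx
42 x^{5}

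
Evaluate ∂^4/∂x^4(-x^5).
- 120 x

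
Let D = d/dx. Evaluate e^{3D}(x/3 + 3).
\frac{x}{3} + 4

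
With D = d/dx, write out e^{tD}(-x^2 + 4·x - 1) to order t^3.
- t^{2} - 2 t \left(x - 2\right) - x^{2} + 4 x - 1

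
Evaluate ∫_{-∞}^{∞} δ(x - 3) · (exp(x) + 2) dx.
2 + e^{3}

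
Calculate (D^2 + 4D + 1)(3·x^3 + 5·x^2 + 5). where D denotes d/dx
3 x^{3} + 41 x^{2} + 58 x + 15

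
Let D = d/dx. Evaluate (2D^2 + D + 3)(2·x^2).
6 x^{2} + 4 x + 8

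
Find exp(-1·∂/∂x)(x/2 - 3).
\frac{x}{2} - \frac{7}{2}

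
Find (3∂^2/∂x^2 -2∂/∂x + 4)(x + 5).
4 x + 18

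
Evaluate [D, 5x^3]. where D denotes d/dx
15 x^{2}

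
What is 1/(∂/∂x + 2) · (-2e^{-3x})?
2 e^{- 3 x}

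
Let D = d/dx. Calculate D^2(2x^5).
40 x^{3}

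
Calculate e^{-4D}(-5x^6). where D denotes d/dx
- 5 x^{6} + 120 x^{5} - 1200 x^{4} + 6400 x^{3} - 19200 x^{2} + 30720 x - 20480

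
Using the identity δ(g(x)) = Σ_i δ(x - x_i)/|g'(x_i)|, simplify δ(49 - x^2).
\frac{\delta(x - 7) + \delta(x + 7)}{14}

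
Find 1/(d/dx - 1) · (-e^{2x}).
- e^{2 x}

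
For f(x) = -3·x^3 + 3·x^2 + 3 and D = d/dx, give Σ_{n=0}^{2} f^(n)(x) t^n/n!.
3 t^{2} \left(1 - 3 x\right) - 3 t x \left(3 x - 2\right) - 3 x^{3} + 3 x^{2} + 3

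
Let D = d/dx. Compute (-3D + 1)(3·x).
3 x - 9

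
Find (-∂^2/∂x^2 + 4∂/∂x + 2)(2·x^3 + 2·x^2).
4 x^{3} + 28 x^{2} + 4 x - 4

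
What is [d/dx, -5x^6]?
- 30 x^{5}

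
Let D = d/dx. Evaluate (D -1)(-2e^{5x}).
- 8 e^{5 x}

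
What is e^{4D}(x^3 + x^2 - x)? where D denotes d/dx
x^{3} + 13 x^{2} + 55 x + 76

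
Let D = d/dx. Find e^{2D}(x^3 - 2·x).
x^{3} + 6 x^{2} + 10 x + 4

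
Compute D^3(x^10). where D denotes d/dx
720 x^{7}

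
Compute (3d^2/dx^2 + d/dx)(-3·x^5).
15 x^{3} \left(- x - 12\right)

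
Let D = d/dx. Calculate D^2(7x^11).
770 x^{9}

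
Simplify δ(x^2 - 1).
\frac{\delta(x - 1) + \delta(x + 1)}{2}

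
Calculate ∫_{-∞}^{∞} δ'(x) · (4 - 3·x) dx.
3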